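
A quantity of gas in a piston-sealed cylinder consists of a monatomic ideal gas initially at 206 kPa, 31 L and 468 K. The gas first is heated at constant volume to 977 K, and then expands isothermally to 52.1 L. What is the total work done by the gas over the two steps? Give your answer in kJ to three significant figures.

W_total ≈ 6.92 kJ

Step 1 (isochoric): W = 0 (constant volume).
After step 1: P = 430 kPa (V unchanged).
Step 2 (isothermal): W = P₁V₁ ln(V₂/V₁) = (13331) ln(52.1/31) = 6921 J.
W_total = 0 + 6921 = 6921 J.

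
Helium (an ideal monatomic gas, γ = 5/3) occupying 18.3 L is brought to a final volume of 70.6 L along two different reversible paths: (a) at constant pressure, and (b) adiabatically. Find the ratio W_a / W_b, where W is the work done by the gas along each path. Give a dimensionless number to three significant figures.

Path (a) isobaric: W = P₁(V₂ − V₁) → W_a/(P₁V₁) = 2.858.
Path (b) adiabatic: W = P₁V₁(1 − (V₁/V₂)^(γ−1))/(γ−1) → W_b/(P₁V₁) = 0.8902.
W_a / W_b = 2.858 / 0.8902 = 3.21.

W_a / W_b ≈ 3.21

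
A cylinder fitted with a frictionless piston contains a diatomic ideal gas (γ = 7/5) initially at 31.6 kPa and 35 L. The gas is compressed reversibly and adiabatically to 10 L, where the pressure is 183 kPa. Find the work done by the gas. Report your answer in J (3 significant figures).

W ≈ -1810 J

Adiabatic: W = (P₁V₁ − P₂V₂)/(γ − 1) with γ = 7/5.
P₁V₁ = 1106 J, P₂V₂ = 1830 J.
W = (1106 − 1830) / 0.4 = -1810 J.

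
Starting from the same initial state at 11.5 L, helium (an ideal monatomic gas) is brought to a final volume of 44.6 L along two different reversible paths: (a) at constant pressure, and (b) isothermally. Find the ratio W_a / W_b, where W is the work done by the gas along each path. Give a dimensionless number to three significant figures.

W_a / W_b ≈ 2.12

Path (a) isobaric: W = P₁(V₂ − V₁) → W_a/(P₁V₁) = 2.878.
Path (b) isothermal: W = P₁V₁ ln(V₂/V₁) → W_b/(P₁V₁) = 1.355.
W_a / W_b = 2.878 / 1.355 = 2.124.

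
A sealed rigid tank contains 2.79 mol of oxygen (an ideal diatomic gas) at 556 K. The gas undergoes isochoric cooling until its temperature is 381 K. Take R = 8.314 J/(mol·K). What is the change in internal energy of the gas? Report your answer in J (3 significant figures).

ΔU ≈ -10100 J

Constant volume ⇒ W = 0, so Q = ΔU = nCᵥΔT with Cᵥ = 5R/2 = 20.79 J/(mol·K).
ΔU = (2.79)(20.79)(381 − 556) = -10148 J.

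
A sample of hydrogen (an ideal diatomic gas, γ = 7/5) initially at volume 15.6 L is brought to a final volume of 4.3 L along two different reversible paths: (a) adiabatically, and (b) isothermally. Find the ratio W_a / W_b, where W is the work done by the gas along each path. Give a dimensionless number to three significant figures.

W_a / W_b ≈ 1.31

Path (a) adiabatic: W = P₁V₁(1 − (V₁/V₂)^(γ−1))/(γ−1) → W_a/(P₁V₁) = -1.686.
Path (b) isothermal: W = P₁V₁ ln(V₂/V₁) → W_b/(P₁V₁) = -1.289.
W_a / W_b = -1.686 / -1.289 = 1.308.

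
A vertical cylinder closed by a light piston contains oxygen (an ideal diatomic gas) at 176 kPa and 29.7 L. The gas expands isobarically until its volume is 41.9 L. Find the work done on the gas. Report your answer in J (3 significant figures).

Isobaric: W = P ΔV.
W = (176 kPa)(41.9 − 29.7 L) = (176)(12.2) = 2147 J.
Work on gas = −W_by = -2147 J.

W ≈ -2150 J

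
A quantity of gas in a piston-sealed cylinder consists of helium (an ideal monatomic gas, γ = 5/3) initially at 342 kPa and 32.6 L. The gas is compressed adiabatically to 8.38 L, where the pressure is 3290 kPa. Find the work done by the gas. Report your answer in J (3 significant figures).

Adiabatic: W = (P₁V₁ − P₂V₂)/(γ − 1) with γ = 5/3.
P₁V₁ = 11149 J, P₂V₂ = 27570 J.
W = (11149 − 27570) / 0.6667 = -24632 J.

W ≈ -24600 J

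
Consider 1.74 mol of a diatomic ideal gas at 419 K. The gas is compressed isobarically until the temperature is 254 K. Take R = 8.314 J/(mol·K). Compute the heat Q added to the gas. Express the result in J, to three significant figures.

Q ≈ -8350 J

Isobaric: W = nRΔT = (1.74)(8.314)(-165) = -2387 J.
ΔU = nCᵥΔT with Cᵥ = 5R/2: ΔU = (1.74)(20.79)(-165) = -5967 J.
Q = ΔU + W = -5967 − 2387 = -8354 J.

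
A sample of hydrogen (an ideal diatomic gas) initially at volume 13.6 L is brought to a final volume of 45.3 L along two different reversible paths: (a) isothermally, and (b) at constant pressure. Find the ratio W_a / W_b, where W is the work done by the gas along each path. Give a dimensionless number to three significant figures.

W_a / W_b ≈ 0.516

Path (a) isothermal: W = P₁V₁ ln(V₂/V₁) → W_a/(P₁V₁) = 1.203.
Path (b) isobaric: W = P₁(V₂ − V₁) → W_b/(P₁V₁) = 2.331.
W_a / W_b = 1.203 / 2.331 = 0.5162.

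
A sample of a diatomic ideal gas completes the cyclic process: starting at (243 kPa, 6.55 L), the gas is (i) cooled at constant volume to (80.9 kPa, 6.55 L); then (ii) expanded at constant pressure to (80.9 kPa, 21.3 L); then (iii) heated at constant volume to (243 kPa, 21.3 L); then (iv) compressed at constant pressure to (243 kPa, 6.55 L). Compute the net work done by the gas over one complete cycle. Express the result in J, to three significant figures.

Constant-volume legs do no work.
W(ii) = (80.9)(21.3 − 6.55) = 1193 J; W(iv) = (243)(6.55 − 21.3) = -3584 J.
W_net = 1193 − 3584 = -2391 J (the counter-clockwise enclosed area).

W_net ≈ -2390 J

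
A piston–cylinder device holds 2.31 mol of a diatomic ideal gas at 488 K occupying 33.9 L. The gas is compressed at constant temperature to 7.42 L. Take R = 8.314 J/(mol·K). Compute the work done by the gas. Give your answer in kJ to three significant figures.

W ≈ -14.2 kJ

Isothermal: W = nRT ln(V₂/V₁).
W = (2.31)(8.314)(488) × ln(7.42/33.9)
  = 9372 × -1.519
W_by_gas = -14239 J.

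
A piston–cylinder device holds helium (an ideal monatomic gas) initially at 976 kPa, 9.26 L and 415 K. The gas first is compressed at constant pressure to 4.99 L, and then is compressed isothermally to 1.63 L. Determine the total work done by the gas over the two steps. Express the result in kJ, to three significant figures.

W_total ≈ -9.62 kJ

Step 1 (isobaric): W = PΔV = (976 kPa)(4.99 − 9.26 L) = -4168 J.
After step 1: P = 976 kPa, V = 4.99 L, T = 223.6 K.
Step 2 (isothermal): W = P₁V₁ ln(V₂/V₁) = (4870) ln(1.63/4.99) = -5449 J.
W_total = -4168 − 5449 = -9617 J.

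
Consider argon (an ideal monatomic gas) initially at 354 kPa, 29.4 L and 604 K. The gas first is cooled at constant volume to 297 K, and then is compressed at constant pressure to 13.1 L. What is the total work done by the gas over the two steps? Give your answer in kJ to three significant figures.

Step 1 (isochoric): W = 0 (constant volume).
After step 1: P = 174.1 kPa (V unchanged).
Step 2 (isobaric): W = PΔV = (174.1 kPa)(13.1 − 29.4 L) = -2837 J.
W_total = 0 − 2837 = -2837 J.

W_total ≈ -2.84 kJ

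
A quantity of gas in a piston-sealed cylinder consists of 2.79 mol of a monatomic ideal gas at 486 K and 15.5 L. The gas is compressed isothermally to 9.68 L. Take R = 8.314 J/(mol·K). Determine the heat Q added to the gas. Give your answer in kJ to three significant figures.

Isothermal ⇒ ΔU = 0, so Q = W = nRT ln(V₂/V₁).
Q = (2.79)(8.314)(486) ln(9.68/15.5) = 11273 × -0.4708 = -5307 J.

Q ≈ -5.31 kJ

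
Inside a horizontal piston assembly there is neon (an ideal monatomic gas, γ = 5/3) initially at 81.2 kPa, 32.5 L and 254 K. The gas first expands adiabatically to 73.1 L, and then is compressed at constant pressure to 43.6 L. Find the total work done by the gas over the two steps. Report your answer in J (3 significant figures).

W_total ≈ 1030 J

Step 1 (adiabatic): W = (P₁V₁ − P₂V₂)/(γ−1) = (2639 − 1537)/0.667 = 1653 J.
After step 1: P = 21.03 kPa, V = 73.1 L, T = 148 K.
Step 2 (isobaric): W = PΔV = (21.03 kPa)(43.6 − 73.1 L) = -620.4 J.
W_total = 1653 − 620.4 = 1032 J.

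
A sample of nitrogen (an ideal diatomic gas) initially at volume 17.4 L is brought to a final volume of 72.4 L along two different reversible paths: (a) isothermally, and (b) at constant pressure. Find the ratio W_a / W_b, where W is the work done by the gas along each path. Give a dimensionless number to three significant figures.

W_a / W_b ≈ 0.451

Path (a) isothermal: W = P₁V₁ ln(V₂/V₁) → W_a/(P₁V₁) = 1.426.
Path (b) isobaric: W = P₁(V₂ − V₁) → W_b/(P₁V₁) = 3.161.
W_a / W_b = 1.426 / 3.161 = 0.4511.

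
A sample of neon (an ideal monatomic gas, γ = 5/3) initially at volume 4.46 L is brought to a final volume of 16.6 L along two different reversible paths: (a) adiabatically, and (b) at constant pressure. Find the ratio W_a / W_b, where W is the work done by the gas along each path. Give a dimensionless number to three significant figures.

Path (a) adiabatic: W = P₁V₁(1 − (V₁/V₂)^(γ−1))/(γ−1) → W_a/(P₁V₁) = 0.8754.
Path (b) isobaric: W = P₁(V₂ − V₁) → W_b/(P₁V₁) = 2.722.
W_a / W_b = 0.8754 / 2.722 = 0.3216.

W_a / W_b ≈ 0.322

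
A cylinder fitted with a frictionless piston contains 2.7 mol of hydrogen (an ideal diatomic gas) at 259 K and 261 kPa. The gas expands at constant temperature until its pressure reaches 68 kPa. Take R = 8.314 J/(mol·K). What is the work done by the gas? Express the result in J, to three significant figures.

W ≈ 7820 J

Isothermal process: W = nRT ln(V₂/V₁) = nRT ln(P₁/P₂).
W = (2.7)(8.314)(259) × ln(261/68)
  = 5814 × ln(3.838) = 5814 × 1.345
W_by_gas = 7820 J.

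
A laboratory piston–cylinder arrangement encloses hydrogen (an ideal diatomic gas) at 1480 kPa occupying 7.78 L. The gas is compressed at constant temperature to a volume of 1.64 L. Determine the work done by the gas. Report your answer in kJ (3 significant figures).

Isothermal: W = nRT ln(V₂/V₁) = P₁V₁ ln(V₂/V₁).
P₁V₁ = (1480 kPa)(7.78 L) = 11514 J.
W = 11514 × ln(1.64/7.78) = 11514 × -1.557
W_by_gas = -17926 J.

W ≈ -17.9 kJ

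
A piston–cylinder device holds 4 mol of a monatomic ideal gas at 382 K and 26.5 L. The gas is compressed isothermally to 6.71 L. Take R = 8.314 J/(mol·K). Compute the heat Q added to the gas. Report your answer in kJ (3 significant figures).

Isothermal ⇒ ΔU = 0, so Q = W = nRT ln(V₂/V₁).
Q = (4)(8.314)(382) ln(6.71/26.5) = 12704 × -1.374 = -17449 J.

Q ≈ -17.4 kJ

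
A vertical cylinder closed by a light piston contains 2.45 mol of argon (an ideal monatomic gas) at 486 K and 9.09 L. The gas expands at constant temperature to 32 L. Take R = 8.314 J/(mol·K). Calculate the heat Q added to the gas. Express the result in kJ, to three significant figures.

Isothermal ⇒ ΔU = 0, so Q = W = nRT ln(V₂/V₁).
Q = (2.45)(8.314)(486) ln(32/9.09) = 9899 × 1.259 = 12459 J.

Q ≈ 12.5 kJ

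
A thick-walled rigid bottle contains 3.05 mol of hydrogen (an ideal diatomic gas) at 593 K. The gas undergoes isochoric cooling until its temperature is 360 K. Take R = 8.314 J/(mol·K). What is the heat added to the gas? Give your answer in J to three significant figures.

Q ≈ -14800 J

Constant volume ⇒ W = 0, so Q = ΔU = nCᵥΔT with Cᵥ = 5R/2 = 20.79 J/(mol·K).
ΔU = (3.05)(20.79)(360 − 593) = -14771 J.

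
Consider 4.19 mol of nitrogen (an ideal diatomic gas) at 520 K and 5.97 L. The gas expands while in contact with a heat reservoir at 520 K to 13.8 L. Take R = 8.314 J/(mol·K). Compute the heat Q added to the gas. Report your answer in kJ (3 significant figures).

Q ≈ 15.2 kJ

Isothermal ⇒ ΔU = 0, so Q = W = nRT ln(V₂/V₁).
Q = (4.19)(8.314)(520) ln(13.8/5.97) = 18115 × 0.8379 = 15179 J.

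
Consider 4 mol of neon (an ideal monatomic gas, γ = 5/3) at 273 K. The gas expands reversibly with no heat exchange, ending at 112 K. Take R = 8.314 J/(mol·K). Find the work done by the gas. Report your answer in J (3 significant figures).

W ≈ 8030 J

Adiabatic ⇒ Q = 0, so W_by = −ΔU = nCᵥ(T₁ − T₂).
Cᵥ = 3R/2 = 12.47 J/(mol·K).
W = (4)(12.47)(273 − 112) = 8031 J.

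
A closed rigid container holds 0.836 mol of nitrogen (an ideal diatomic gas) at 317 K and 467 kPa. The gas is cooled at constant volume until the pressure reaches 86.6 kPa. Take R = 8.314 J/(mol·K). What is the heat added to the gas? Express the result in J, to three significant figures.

Constant volume ⇒ W = 0, so Q = ΔU = nCᵥΔT with Cᵥ = 5R/2 = 20.79 J/(mol·K).
At constant V, T₂/T₁ = P₂/P₁ ⇒ ΔT = T₁(P₂/P₁ − 1) = 317·(86.6/467 − 1) = -258.2 K.
ΔU = (0.836)(20.79)(-258.2) = -4487 J.

Q ≈ -4490 J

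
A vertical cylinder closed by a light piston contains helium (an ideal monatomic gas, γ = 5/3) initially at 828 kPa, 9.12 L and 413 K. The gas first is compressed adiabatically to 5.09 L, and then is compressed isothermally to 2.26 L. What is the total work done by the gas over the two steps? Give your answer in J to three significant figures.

W_total ≈ -14400 J

Step 1 (adiabatic): W = (P₁V₁ − P₂V₂)/(γ−1) = (7551 − 11140)/0.667 = -5383 J.
After step 1: P = 2189 kPa, V = 5.09 L, T = 609.3 K.
Step 2 (isothermal): W = P₁V₁ ln(V₂/V₁) = (11140) ln(2.26/5.09) = -9045 J.
W_total = -5383 − 9045 = -14427 J.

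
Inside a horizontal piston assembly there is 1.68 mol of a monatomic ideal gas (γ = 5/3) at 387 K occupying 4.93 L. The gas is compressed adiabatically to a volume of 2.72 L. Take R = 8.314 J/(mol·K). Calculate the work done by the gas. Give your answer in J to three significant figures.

W ≈ -3950 J

Adiabatic: TV^(γ−1) = const with γ = 5/3.
T₂ = T₁ (V₁/V₂)^(γ−1) = 387 × (4.93/2.72)^0.667 = 387 × 1.487 = 575.3 K.
W_by = nCᵥ(T₁ − T₂) = (1.68)(12.47)(387 − 575.3) = -3945 J.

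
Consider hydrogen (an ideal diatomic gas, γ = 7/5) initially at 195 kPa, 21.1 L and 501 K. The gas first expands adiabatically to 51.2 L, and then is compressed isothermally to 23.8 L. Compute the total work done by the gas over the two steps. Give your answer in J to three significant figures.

Step 1 (adiabatic): W = (P₁V₁ − P₂V₂)/(γ−1) = (4114 − 2886)/0.4 = 3071 J.
After step 1: P = 56.37 kPa, V = 51.2 L, T = 351.4 K.
Step 2 (isothermal): W = P₁V₁ ln(V₂/V₁) = (2886) ln(23.8/51.2) = -2211 J.
W_total = 3071 − 2211 = 859.9 J.

W_total ≈ 860 J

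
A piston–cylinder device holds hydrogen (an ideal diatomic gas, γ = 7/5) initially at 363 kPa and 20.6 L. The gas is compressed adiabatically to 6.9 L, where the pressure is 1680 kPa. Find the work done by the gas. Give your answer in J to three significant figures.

W ≈ -10300 J

Adiabatic: W = (P₁V₁ − P₂V₂)/(γ − 1) with γ = 7/5.
P₁V₁ = 7478 J, P₂V₂ = 11592 J.
W = (7478 − 11592) / 0.4 = -10286 J.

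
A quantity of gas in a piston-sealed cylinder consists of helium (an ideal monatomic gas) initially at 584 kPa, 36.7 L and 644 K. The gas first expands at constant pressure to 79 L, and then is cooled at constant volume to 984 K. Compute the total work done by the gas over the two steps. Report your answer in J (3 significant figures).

W_total ≈ 24700 J

Step 1 (isobaric): W = PΔV = (584 kPa)(79 − 36.7 L) = 24703 J.
Step 2 (isochoric): W = 0 (constant volume).
W_total = 24703 + 0 = 24703 J.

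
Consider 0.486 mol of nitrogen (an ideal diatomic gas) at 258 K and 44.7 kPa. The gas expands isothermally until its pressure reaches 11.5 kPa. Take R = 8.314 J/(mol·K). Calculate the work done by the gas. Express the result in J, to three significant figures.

W ≈ 1420 J

Isothermal process: W = nRT ln(V₂/V₁) = nRT ln(P₁/P₂).
W = (0.486)(8.314)(258) × ln(44.7/11.5)
  = 1042 × ln(3.887) = 1042 × 1.358
W_by_gas = 1415 J.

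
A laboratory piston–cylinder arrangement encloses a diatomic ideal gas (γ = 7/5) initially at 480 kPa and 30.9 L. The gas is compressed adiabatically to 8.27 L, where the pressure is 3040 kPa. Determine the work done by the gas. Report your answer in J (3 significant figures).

W ≈ -25800 J

Adiabatic: W = (P₁V₁ − P₂V₂)/(γ − 1) with γ = 7/5.
P₁V₁ = 14832 J, P₂V₂ = 25141 J.
W = (14832 − 25141) / 0.4 = -25772 J.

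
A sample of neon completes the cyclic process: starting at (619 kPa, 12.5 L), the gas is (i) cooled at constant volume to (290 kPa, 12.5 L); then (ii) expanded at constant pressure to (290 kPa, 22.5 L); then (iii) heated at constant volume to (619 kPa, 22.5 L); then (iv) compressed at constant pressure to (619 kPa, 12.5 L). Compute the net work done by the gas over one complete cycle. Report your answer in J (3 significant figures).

W_net ≈ -3290 J

Constant-volume legs do no work.
W(ii) = (290)(22.5 − 12.5) = 2900 J; W(iv) = (619)(12.5 − 22.5) = -6190 J.
W_net = 2900 − 6190 = -3290 J (the counter-clockwise enclosed area).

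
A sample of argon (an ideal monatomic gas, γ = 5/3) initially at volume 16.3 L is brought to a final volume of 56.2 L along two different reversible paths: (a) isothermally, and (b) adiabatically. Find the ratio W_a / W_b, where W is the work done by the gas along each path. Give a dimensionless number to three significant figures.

W_a / W_b ≈ 1.47

Path (a) isothermal: W = P₁V₁ ln(V₂/V₁) → W_a/(P₁V₁) = 1.238.
Path (b) adiabatic: W = P₁V₁(1 − (V₁/V₂)^(γ−1))/(γ−1) → W_b/(P₁V₁) = 0.8428.
W_a / W_b = 1.238 / 0.8428 = 1.469.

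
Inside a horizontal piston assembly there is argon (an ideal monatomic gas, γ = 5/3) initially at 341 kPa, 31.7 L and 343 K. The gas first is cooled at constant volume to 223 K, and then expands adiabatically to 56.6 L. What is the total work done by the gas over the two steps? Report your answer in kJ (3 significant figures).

Step 1 (isochoric): W = 0 (constant volume).
After step 1: P = 221.7 kPa (V unchanged).
Step 2 (adiabatic): W = (P₁V₁ − P₂V₂)/(γ−1) = (7028 − 4775)/0.667 = 3379 J.
W_total = 0 + 3379 = 3379 J.

W_total ≈ 3.38 kJ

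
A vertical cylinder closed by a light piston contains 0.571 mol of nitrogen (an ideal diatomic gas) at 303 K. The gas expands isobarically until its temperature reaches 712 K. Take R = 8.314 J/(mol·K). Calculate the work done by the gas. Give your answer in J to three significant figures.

W ≈ 1940 J

Isobaric: W = P ΔV = nR ΔT.
W = (0.571)(8.314)(712 − 303) = 1942 J.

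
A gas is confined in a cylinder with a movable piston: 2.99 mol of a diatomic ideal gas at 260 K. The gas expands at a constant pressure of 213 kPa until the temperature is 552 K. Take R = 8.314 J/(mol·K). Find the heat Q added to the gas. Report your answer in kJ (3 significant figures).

Isobaric: W = nRΔT = (2.99)(8.314)(292) = 7259 J.
ΔU = nCᵥΔT with Cᵥ = 5R/2: ΔU = (2.99)(20.79)(292) = 18147 J.
Q = ΔU + W = 18147 + 7259 = 25406 J.

Q ≈ 25.4 kJ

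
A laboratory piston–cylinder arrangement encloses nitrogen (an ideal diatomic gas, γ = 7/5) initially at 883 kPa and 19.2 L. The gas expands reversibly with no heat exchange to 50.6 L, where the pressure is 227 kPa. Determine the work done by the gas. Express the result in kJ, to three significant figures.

Adiabatic: W = (P₁V₁ − P₂V₂)/(γ − 1) with γ = 7/5.
P₁V₁ = 16954 J, P₂V₂ = 11486 J.
W = (16954 − 11486) / 0.4 = 13668 J.

W ≈ 13.7 kJ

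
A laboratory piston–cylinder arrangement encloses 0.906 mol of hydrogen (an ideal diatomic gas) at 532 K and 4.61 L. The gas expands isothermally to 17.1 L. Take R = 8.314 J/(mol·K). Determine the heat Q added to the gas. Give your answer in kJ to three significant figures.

Isothermal ⇒ ΔU = 0, so Q = W = nRT ln(V₂/V₁).
Q = (0.906)(8.314)(532) ln(17.1/4.61) = 4007 × 1.311 = 5253 J.

Q ≈ 5.25 kJ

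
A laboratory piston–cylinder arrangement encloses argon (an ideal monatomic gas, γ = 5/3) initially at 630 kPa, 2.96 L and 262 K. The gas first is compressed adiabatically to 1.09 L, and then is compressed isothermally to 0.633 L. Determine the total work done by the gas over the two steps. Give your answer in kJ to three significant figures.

Step 1 (adiabatic): W = (P₁V₁ − P₂V₂)/(γ−1) = (1865 − 3630)/0.667 = -2647 J.
After step 1: P = 3330 kPa, V = 1.09 L, T = 510 K.
Step 2 (isothermal): W = P₁V₁ ln(V₂/V₁) = (3630) ln(0.633/1.09) = -1973 J.
W_total = -2647 − 1973 = -4620 J.

W_total ≈ -4.62 kJ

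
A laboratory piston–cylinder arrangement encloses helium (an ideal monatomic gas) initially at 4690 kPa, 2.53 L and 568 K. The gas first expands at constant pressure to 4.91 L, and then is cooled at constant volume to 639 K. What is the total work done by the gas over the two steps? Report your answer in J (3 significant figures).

Step 1 (isobaric): W = PΔV = (4690 kPa)(4.91 − 2.53 L) = 11162 J.
Step 2 (isochoric): W = 0 (constant volume).
W_total = 11162 + 0 = 11162 J.

W_total ≈ 11200 J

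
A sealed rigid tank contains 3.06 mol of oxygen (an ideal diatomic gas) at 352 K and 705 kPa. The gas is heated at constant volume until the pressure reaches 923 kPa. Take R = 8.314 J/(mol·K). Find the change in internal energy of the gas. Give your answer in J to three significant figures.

ΔU ≈ 6920 J

Constant volume ⇒ W = 0, so Q = ΔU = nCᵥΔT with Cᵥ = 5R/2 = 20.79 J/(mol·K).
At constant V, T₂/T₁ = P₂/P₁ ⇒ ΔT = T₁(P₂/P₁ − 1) = 352·(923/705 − 1) = 108.8 K.
ΔU = (3.06)(20.79)(108.8) = 6923 J.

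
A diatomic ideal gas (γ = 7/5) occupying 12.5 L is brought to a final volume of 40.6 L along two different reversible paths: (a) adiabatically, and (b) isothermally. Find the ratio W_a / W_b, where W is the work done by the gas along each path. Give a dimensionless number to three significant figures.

W_a / W_b ≈ 0.797

Path (a) adiabatic: W = P₁V₁(1 − (V₁/V₂)^(γ−1))/(γ−1) → W_a/(P₁V₁) = 0.9394.
Path (b) isothermal: W = P₁V₁ ln(V₂/V₁) → W_b/(P₁V₁) = 1.178.
W_a / W_b = 0.9394 / 1.178 = 0.7974.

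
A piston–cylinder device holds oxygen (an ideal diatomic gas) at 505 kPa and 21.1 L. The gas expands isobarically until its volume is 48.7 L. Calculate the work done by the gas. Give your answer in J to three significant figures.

W ≈ 13900 J

Isobaric: W = P ΔV.
W = (505 kPa)(48.7 − 21.1 L) = (505)(27.6) = 13938 J.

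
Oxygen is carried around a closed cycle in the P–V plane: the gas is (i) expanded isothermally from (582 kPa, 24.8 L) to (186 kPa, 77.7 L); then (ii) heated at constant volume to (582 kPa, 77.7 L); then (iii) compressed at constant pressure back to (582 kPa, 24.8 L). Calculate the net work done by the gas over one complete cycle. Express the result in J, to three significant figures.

W_net ≈ -14300 J

Leg (i): W = PᵢVᵢ ln(V_f/Vᵢ) = (14434) ln(77.7/24.8) = 16483 J.
Leg (ii): W = 0.
Leg (iii): W = PΔV = (582)(24.8 − 77.7) = -30788 J.
W_net = 16483 − 30788 = -14304 J.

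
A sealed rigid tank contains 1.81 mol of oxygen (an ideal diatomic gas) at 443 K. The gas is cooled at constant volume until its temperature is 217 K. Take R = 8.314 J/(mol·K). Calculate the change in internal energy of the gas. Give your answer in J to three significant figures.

Constant volume ⇒ W = 0, so Q = ΔU = nCᵥΔT with Cᵥ = 5R/2 = 20.79 J/(mol·K).
ΔU = (1.81)(20.79)(217 − 443) = -8502 J.

ΔU ≈ -8500 J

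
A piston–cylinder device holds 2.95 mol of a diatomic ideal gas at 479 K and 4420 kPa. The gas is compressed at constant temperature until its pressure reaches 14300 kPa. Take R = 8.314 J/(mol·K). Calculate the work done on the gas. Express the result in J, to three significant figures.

W ≈ 13800 J

Isothermal process: W = nRT ln(V₂/V₁) = nRT ln(P₁/P₂).
W = (2.95)(8.314)(479) × ln(4420/14300)
  = 11748 × ln(0.3091) = 11748 × -1.174
W_by_gas = -13794 J; work on gas = −W_by = 13794 J.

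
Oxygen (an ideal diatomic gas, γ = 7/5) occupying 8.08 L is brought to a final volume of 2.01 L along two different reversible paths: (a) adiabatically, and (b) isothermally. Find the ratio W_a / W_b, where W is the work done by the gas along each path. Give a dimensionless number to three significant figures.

W_a / W_b ≈ 1.34

Path (a) adiabatic: W = P₁V₁(1 − (V₁/V₂)^(γ−1))/(γ−1) → W_a/(P₁V₁) = -1.861.
Path (b) isothermal: W = P₁V₁ ln(V₂/V₁) → W_b/(P₁V₁) = -1.391.
W_a / W_b = -1.861 / -1.391 = 1.338.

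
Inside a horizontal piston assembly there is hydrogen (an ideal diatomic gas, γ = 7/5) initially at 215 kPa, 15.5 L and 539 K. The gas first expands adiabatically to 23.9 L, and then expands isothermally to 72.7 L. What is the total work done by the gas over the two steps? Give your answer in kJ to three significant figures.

W_total ≈ 4.44 kJ

Step 1 (adiabatic): W = (P₁V₁ − P₂V₂)/(γ−1) = (3332 − 2802)/0.4 = 1325 J.
After step 1: P = 117.3 kPa, V = 23.9 L, T = 453.3 K.
Step 2 (isothermal): W = P₁V₁ ln(V₂/V₁) = (2802) ln(72.7/23.9) = 3118 J.
W_total = 1325 + 3118 = 4443 J.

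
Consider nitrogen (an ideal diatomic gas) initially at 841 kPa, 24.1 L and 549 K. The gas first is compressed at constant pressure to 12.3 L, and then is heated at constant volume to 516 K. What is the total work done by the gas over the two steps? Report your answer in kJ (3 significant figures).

W_total ≈ -9.92 kJ

Step 1 (isobaric): W = PΔV = (841 kPa)(12.3 − 24.1 L) = -9924 J.
Step 2 (isochoric): W = 0 (constant volume).
W_total = -9924 + 0 = -9924 J.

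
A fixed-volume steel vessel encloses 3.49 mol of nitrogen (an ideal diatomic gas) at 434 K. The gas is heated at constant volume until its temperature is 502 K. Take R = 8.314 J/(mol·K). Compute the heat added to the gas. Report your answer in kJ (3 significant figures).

Constant volume ⇒ W = 0, so Q = ΔU = nCᵥΔT with Cᵥ = 5R/2 = 20.79 J/(mol·K).
ΔU = (3.49)(20.79)(502 − 434) = 4933 J.

Q ≈ 4.93 kJ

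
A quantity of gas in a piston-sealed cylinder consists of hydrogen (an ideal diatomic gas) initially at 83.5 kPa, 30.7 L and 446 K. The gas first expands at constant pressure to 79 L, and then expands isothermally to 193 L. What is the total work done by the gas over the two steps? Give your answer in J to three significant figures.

Step 1 (isobaric): W = PΔV = (83.5 kPa)(79 − 30.7 L) = 4033 J.
After step 1: P = 83.5 kPa, V = 79 L, T = 1148 K.
Step 2 (isothermal): W = P₁V₁ ln(V₂/V₁) = (6596) ln(193/79) = 5892 J.
W_total = 4033 + 5892 = 9925 J.

W_total ≈ 9930 J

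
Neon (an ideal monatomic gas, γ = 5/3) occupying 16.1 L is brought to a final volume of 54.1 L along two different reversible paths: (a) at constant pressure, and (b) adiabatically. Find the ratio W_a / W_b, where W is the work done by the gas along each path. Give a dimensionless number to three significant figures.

Path (a) isobaric: W = P₁(V₂ − V₁) → W_a/(P₁V₁) = 2.36.
Path (b) adiabatic: W = P₁V₁(1 − (V₁/V₂)^(γ−1))/(γ−1) → W_b/(P₁V₁) = 0.8314.
W_a / W_b = 2.36 / 0.8314 = 2.839.

W_a / W_b ≈ 2.84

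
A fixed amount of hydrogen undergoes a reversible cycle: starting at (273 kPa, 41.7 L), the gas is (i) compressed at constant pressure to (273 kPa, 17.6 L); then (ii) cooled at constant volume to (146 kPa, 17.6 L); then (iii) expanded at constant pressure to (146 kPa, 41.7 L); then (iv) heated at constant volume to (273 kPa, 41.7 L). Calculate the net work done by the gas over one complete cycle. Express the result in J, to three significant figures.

Constant-volume legs do no work.
W(i) = (273)(17.6 − 41.7) = -6579 J; W(iii) = (146)(41.7 − 17.6) = 3519 J.
W_net = -6579 + 3519 = -3061 J (the counter-clockwise enclosed area).

W_net ≈ -3060 J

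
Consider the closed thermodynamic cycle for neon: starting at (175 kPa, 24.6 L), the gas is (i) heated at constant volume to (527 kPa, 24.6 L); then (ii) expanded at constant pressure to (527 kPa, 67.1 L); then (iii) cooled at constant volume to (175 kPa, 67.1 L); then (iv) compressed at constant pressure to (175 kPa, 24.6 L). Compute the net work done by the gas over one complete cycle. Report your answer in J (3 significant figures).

W_net ≈ 15000 J

Constant-volume legs do no work.
W(ii) = (527)(67.1 − 24.6) = 22397 J; W(iv) = (175)(24.6 − 67.1) = -7437 J.
W_net = 22397 − 7437 = 14960 J (the clockwise enclosed area).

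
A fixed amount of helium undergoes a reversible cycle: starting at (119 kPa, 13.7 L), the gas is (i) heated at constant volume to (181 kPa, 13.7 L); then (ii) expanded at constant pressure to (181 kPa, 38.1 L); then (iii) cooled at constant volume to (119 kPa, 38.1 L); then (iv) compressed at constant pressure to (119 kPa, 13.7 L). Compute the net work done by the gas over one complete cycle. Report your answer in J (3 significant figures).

Constant-volume legs do no work.
W(ii) = (181)(38.1 − 13.7) = 4416 J; W(iv) = (119)(13.7 − 38.1) = -2904 J.
W_net = 4416 − 2904 = 1513 J (the clockwise enclosed area).

W_net ≈ 1510 J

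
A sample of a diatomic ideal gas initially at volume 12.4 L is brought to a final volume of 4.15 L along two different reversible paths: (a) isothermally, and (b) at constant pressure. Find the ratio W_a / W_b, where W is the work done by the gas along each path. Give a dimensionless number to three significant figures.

W_a / W_b ≈ 1.65

Path (a) isothermal: W = P₁V₁ ln(V₂/V₁) → W_a/(P₁V₁) = -1.095.
Path (b) isobaric: W = P₁(V₂ − V₁) → W_b/(P₁V₁) = -0.6653.
W_a / W_b = -1.095 / -0.6653 = 1.645.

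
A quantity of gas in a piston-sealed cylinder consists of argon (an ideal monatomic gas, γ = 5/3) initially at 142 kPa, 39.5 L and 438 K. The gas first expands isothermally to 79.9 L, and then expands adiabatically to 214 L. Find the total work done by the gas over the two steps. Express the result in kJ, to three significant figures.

W_total ≈ 8.00 kJ

Step 1 (isothermal): W = P₁V₁ ln(V₂/V₁) = (5609) ln(79.9/39.5) = 3951 J.
After step 1: P = 70.2 kPa, V = 79.9 L, T = 438 K.
Step 2 (adiabatic): W = (P₁V₁ − P₂V₂)/(γ−1) = (5609 − 2908)/0.667 = 4051 J.
W_total = 3951 + 4051 = 8002 J.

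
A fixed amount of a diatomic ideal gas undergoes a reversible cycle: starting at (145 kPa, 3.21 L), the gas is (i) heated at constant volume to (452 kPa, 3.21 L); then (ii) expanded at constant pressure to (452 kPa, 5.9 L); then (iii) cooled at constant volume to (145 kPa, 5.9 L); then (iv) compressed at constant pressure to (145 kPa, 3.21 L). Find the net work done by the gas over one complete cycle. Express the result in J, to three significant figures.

W_net ≈ 826 J

Constant-volume legs do no work.
W(ii) = (452)(5.9 − 3.21) = 1216 J; W(iv) = (145)(3.21 − 5.9) = -390.1 J.
W_net = 1216 − 390.1 = 825.8 J (the clockwise enclosed area).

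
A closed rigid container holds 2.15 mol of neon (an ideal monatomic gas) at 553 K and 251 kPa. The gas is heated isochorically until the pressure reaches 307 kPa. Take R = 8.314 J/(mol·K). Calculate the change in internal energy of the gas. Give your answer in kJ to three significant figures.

ΔU ≈ 3.31 kJ

Constant volume ⇒ W = 0, so Q = ΔU = nCᵥΔT with Cᵥ = 3R/2 = 12.47 J/(mol·K).
At constant V, T₂/T₁ = P₂/P₁ ⇒ ΔT = T₁(P₂/P₁ − 1) = 553·(307/251 − 1) = 123.4 K.
ΔU = (2.15)(12.47)(123.4) = 3308 J.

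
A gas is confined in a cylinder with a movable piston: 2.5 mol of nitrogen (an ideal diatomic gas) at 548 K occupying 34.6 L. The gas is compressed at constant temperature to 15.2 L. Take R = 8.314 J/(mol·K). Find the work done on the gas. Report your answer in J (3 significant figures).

Isothermal: W = nRT ln(V₂/V₁).
W = (2.5)(8.314)(548) × ln(15.2/34.6)
  = 11390 × -0.8226
W_by_gas = -9369 J; work on gas = −W_by = 9369 J.

W ≈ 9370 J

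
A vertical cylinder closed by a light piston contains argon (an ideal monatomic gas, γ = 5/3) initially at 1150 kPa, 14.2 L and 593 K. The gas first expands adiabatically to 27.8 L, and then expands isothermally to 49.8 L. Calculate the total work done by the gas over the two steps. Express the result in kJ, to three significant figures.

Step 1 (adiabatic): W = (P₁V₁ − P₂V₂)/(γ−1) = (16330 − 10435)/0.667 = 8843 J.
After step 1: P = 375.4 kPa, V = 27.8 L, T = 378.9 K.
Step 2 (isothermal): W = P₁V₁ ln(V₂/V₁) = (10435) ln(49.8/27.8) = 6083 J.
W_total = 8843 + 6083 = 14926 J.

W_total ≈ 14.9 kJ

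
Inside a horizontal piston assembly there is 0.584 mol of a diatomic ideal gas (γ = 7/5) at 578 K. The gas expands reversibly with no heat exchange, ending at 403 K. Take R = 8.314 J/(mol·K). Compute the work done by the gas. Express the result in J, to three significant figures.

W ≈ 2120 J

Adiabatic ⇒ Q = 0, so W_by = −ΔU = nCᵥ(T₁ − T₂).
Cᵥ = 5R/2 = 20.79 J/(mol·K).
W = (0.584)(20.79)(578 − 403) = 2124 J.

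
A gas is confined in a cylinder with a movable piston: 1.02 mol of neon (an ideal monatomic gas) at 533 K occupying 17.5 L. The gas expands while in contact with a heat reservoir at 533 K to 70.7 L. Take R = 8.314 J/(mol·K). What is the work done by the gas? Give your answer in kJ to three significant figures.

W ≈ 6.31 kJ

Isothermal: W = nRT ln(V₂/V₁).
W = (1.02)(8.314)(533) × ln(70.7/17.5)
  = 4520 × 1.396
W_by_gas = 6311 J.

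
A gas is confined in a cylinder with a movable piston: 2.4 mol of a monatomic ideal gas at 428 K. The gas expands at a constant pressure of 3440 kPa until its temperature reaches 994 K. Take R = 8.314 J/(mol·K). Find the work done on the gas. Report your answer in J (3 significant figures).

Isobaric: W = P ΔV = nR ΔT.
W = (2.4)(8.314)(994 − 428) = 11294 J.
Work on gas = −W_by = -11294 J.

W ≈ -11300 J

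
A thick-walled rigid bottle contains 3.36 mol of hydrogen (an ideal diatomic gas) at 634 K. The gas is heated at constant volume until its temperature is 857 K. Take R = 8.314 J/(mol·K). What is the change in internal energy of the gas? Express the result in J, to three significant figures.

ΔU ≈ 15600 J

Constant volume ⇒ W = 0, so Q = ΔU = nCᵥΔT with Cᵥ = 5R/2 = 20.79 J/(mol·K).
ΔU = (3.36)(20.79)(857 − 634) = 15574 J.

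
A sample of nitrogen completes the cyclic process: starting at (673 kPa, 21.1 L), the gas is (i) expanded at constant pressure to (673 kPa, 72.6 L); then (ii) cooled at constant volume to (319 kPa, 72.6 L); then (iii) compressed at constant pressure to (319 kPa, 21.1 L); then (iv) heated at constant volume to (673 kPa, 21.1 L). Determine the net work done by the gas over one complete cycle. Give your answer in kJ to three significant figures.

Constant-volume legs do no work.
W(i) = (673)(72.6 − 21.1) = 34659 J; W(iii) = (319)(21.1 − 72.6) = -16428 J.
W_net = 34659 − 16428 = 18231 J (the clockwise enclosed area).

W_net ≈ 18.2 kJ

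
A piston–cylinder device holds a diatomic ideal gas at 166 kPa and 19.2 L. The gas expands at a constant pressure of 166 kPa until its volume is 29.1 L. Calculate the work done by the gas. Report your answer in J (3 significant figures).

Isobaric: W = P ΔV.
W = (166 kPa)(29.1 − 19.2 L) = (166)(9.9) = 1643 J.

W ≈ 1640 J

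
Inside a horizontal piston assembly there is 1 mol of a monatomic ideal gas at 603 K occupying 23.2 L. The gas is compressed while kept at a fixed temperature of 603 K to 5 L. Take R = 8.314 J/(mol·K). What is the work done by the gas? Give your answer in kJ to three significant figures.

W ≈ -7.69 kJ

Isothermal: W = nRT ln(V₂/V₁).
W = (1)(8.314)(603) × ln(5/23.2)
  = 5013 × -1.535
W_by_gas = -7694 J.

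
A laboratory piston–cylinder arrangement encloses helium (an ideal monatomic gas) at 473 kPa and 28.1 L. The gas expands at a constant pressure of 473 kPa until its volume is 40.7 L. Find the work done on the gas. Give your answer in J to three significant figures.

W ≈ -5960 J

Isobaric: W = P ΔV.
W = (473 kPa)(40.7 − 28.1 L) = (473)(12.6) = 5960 J.
Work on gas = −W_by = -5960 J.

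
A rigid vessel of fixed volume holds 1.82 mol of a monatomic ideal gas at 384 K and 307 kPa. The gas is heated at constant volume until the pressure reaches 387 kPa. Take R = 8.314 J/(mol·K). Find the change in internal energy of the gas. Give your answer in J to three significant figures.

ΔU ≈ 2270 J

Constant volume ⇒ W = 0, so Q = ΔU = nCᵥΔT with Cᵥ = 3R/2 = 12.47 J/(mol·K).
At constant V, T₂/T₁ = P₂/P₁ ⇒ ΔT = T₁(P₂/P₁ − 1) = 384·(387/307 − 1) = 100.1 K.
ΔU = (1.82)(12.47)(100.1) = 2271 J.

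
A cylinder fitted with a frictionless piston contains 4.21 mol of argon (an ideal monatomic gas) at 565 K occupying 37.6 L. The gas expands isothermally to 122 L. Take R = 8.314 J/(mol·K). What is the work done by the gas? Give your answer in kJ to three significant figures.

Isothermal: W = nRT ln(V₂/V₁).
W = (4.21)(8.314)(565) × ln(122/37.6)
  = 19776 × 1.177
W_by_gas = 23277 J.

W ≈ 23.3 kJ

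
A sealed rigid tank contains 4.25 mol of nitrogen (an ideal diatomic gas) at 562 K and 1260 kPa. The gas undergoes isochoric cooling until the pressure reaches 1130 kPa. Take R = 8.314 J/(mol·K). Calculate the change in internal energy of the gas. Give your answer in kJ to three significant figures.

Constant volume ⇒ W = 0, so Q = ΔU = nCᵥΔT with Cᵥ = 5R/2 = 20.79 J/(mol·K).
At constant V, T₂/T₁ = P₂/P₁ ⇒ ΔT = T₁(P₂/P₁ − 1) = 562·(1130/1260 − 1) = -57.98 K.
ΔU = (4.25)(20.79)(-57.98) = -5122 J.

ΔU ≈ -5.12 kJ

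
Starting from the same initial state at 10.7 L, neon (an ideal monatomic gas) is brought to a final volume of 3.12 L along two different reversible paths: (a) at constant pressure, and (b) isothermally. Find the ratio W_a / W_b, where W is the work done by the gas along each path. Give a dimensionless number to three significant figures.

Path (a) isobaric: W = P₁(V₂ − V₁) → W_a/(P₁V₁) = -0.7084.
Path (b) isothermal: W = P₁V₁ ln(V₂/V₁) → W_b/(P₁V₁) = -1.232.
W_a / W_b = -0.7084 / -1.232 = 0.5748.

W_a / W_b ≈ 0.575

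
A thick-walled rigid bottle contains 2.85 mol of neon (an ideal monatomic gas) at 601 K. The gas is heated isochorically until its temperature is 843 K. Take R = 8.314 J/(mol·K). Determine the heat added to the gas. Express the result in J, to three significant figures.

Q ≈ 8600 J

Constant volume ⇒ W = 0, so Q = ΔU = nCᵥΔT with Cᵥ = 3R/2 = 12.47 J/(mol·K).
ΔU = (2.85)(12.47)(843 − 601) = 8601 J.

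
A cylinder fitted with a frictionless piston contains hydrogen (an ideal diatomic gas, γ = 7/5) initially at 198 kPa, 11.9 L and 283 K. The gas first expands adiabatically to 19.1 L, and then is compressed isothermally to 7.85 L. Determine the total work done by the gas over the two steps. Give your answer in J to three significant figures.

Step 1 (adiabatic): W = (P₁V₁ − P₂V₂)/(γ−1) = (2356 − 1950)/0.4 = 1016 J.
After step 1: P = 102.1 kPa, V = 19.1 L, T = 234.2 K.
Step 2 (isothermal): W = P₁V₁ ln(V₂/V₁) = (1950) ln(7.85/19.1) = -1734 J.
W_total = 1016 − 1734 = -718.1 J.

W_total ≈ -718 J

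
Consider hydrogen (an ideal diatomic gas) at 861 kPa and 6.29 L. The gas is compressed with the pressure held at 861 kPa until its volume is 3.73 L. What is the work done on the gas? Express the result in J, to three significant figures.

Isobaric: W = P ΔV.
W = (861 kPa)(3.73 − 6.29 L) = (861)(-2.56) = -2204 J.
Work on gas = −W_by = 2204 J.

W ≈ 2200 J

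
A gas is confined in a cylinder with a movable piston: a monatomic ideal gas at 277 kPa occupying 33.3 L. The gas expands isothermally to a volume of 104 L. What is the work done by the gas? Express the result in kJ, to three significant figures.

Isothermal: W = nRT ln(V₂/V₁) = P₁V₁ ln(V₂/V₁).
P₁V₁ = (277 kPa)(33.3 L) = 9224 J.
W = 9224 × ln(104/33.3) = 9224 × 1.139
W_by_gas = 10505 J.

W ≈ 10.5 kJ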